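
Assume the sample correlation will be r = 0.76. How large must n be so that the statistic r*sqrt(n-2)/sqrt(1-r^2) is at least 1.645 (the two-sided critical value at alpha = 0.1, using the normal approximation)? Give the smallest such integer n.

4

Need r·√(n−2)/√(1−r²) ≥ 1.645
√(n−2) ≥ 1.645·√(1−0.5776) / 0.76 = 1.645·0.649923 / 0.76 = 1.4067
n−2 ≥ 1.9788  ⇒  n ≥ 3.9788
Smallest integer n = 4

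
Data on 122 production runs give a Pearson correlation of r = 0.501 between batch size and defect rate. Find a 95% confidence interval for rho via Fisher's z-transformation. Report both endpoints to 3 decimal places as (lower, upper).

Fisher z: z_r = atanh(r) = ½·ln((1+0.501)/(1−0.501)) = 0.550640
SE(z) = 1/√(n−3) = 1/√119 = 0.091670
95% ⇒ z* = 1.960; margin = 1.960·0.091670 = 0.179673
CI on z-scale: (0.370967, 0.730313)
Back-transform: tanh(0.370967) = 0.354837, tanh(0.730313) = 0.623257

(0.355, 0.623)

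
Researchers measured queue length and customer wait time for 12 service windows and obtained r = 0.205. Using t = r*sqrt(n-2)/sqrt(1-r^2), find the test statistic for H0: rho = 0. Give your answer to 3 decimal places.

0.662

t = r·√(n−2) / √(1−r²) with r = 0.205, n = 12
  = 0.205·√10 / √(1 − 0.042025)
  = 0.205·3.162278 / 0.978762
  = 0.648267 / 0.978762 = 0.662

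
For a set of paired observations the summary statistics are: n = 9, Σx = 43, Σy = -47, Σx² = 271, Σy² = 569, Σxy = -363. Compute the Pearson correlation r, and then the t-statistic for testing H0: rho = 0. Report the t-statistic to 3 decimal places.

S_xy = nΣxy − ΣxΣy = 9·(-363) − 43·(-47) = -3267 − (-2021) = -1246
S_xx = nΣx² − (Σx)² = 9·271 − 43² = 2439 − 1849 = 590
S_yy = nΣy² − (Σy)² = 9·569 − (-47)² = 5121 − 2209 = 2912
r = S_xy / √(S_xx·S_yy) = -1246 / √(590·2912) = -1246 / √1718080 = -1246 / 1310.7555 = -0.9506
t = r·√(n−2)/√(1−r²) = -0.9506·√7 / √(1−0.903640) = -2.515051 / 0.310419 = -8.102

-8.102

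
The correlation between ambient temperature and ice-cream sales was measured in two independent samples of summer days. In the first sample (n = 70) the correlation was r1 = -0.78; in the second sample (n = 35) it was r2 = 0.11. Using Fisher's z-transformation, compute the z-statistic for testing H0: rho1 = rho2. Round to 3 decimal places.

-5.379

Fisher z-transforms: z1 = atanh(-0.78) = -1.045371, z2 = atanh(0.11) = 0.110447; difference d = -1.155818
Var(d) = 1/67 + 1/32 = 0.0149254 + 0.0312500 = 0.0461754
z = d/√Var(d) = -1.155818 / √0.0461754 = -1.155818 / 0.214885 = -5.379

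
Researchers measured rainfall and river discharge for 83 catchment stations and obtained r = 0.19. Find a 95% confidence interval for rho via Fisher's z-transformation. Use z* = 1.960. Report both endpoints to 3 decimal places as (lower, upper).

(-0.027, 0.390)

z_r = atanh(0.19) = 0.192337;  SE = 1/√(n−3) = 1/√80 = 0.111803
z-limits: 0.192337 ± 1.960·0.111803 = 0.192337 ± 0.219134 = [-0.026797, 0.411471]
ρ-limits: (tanh -0.026797, tanh 0.411471) = (-0.027, 0.390)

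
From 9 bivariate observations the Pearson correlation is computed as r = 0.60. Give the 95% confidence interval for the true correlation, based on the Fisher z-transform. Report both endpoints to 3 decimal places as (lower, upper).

z_r = atanh(0.60) = 0.693147;  SE = 1/√(n−3) = 1/√6 = 0.408248
z-limits: 0.693147 ± 1.960·0.408248 = 0.693147 ± 0.800166 = [-0.107019, 1.493313]
ρ-limits: (tanh -0.107019, tanh 1.493313) = (-0.107, 0.904)

(-0.107, 0.904)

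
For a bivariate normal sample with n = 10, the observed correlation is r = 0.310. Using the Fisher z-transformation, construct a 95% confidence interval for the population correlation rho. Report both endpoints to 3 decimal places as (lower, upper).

(-0.397, 0.786)

z_r = atanh(0.310) = 0.320545;  SE = 1/√(n−3) = 1/√7 = 0.377964
z-limits: 0.320545 ± 1.960·0.377964 = 0.320545 ± 0.740809 = [-0.420264, 1.061354]
ρ-limits: (tanh -0.420264, tanh 1.061354) = (-0.397, 0.786)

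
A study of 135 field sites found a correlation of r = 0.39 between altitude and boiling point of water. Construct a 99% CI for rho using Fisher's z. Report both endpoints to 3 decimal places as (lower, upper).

(0.185, 0.562)

Fisher z: z_r = atanh(r) = ½·ln((1+0.39)/(1−0.39)) = 0.411800
SE(z) = 1/√(n−3) = 1/√132 = 0.087039
99% ⇒ z* = 2.576; margin = 2.576·0.087039 = 0.224212
CI on z-scale: (0.187588, 0.636012)
Back-transform: tanh(0.187588) = 0.185418, tanh(0.636012) = 0.562178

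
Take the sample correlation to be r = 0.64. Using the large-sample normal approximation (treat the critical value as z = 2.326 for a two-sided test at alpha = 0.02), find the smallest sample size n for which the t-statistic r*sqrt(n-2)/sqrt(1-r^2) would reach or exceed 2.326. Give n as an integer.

Need r·√(n−2)/√(1−r²) ≥ 2.326
√(n−2) ≥ 2.326·√(1−0.4096) / 0.64 = 2.326·0.768375 / 0.64 = 2.7926
n−2 ≥ 7.7986  ⇒  n ≥ 9.7986
Smallest integer n = 10

10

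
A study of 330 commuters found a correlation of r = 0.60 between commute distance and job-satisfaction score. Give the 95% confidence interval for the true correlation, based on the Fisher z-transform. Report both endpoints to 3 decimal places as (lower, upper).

z_r = atanh(0.60) = 0.693147;  SE = 1/√(n−3) = 1/√327 = 0.055300
z-limits: 0.693147 ± 1.960·0.055300 = 0.693147 ± 0.108388 = [0.584759, 0.801535]
ρ-limits: (tanh 0.584759, tanh 0.801535) = (0.526, 0.665)

(0.526, 0.665)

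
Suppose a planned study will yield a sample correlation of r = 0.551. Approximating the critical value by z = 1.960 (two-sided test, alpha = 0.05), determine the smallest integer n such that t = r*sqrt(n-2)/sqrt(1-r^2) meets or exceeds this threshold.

r√(n−2)/√(1−r²) ≥ 1.960  ⇔  n−2 ≥ (1.960)²·(1−r²)/r²
(1−r²)/r² = (1−0.303601)/0.303601 = 2.2938
n ≥ 2 + 3.8416·2.2938 = 2 + 8.8119 = 10.8119
⌈10.8119⌉ = 11

11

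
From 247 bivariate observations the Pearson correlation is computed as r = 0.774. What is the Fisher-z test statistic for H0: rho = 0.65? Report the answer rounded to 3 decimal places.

Fisher z: atanh(0.774) = 1.030229, atanh(0.65) = 0.775299
z = (z_r − z_0)·√(n−3) = (1.030229 − 0.775299)·√244 = 0.254930 · 15.620499 = 3.982

3.982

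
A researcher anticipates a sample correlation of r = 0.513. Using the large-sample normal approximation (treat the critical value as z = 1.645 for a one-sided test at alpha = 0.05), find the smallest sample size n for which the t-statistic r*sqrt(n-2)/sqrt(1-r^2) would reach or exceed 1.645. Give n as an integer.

r√(n−2)/√(1−r²) ≥ 1.645  ⇔  n−2 ≥ (1.645)²·(1−r²)/r²
(1−r²)/r² = (1−0.263169)/0.263169 = 2.7998
n ≥ 2 + 2.706025·2.7998 = 2 + 7.5763 = 9.5763
⌈9.5763⌉ = 10

10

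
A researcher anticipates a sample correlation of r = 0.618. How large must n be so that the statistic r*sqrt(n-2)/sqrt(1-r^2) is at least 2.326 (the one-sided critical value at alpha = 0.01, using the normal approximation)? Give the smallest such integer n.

r√(n−2)/√(1−r²) ≥ 2.326  ⇔  n−2 ≥ (2.326)²·(1−r²)/r²
(1−r²)/r² = (1−0.381924)/0.381924 = 1.6183
n ≥ 2 + 5.410276·1.6183 = 2 + 8.7554 = 10.7554
⌈10.7554⌉ = 11

11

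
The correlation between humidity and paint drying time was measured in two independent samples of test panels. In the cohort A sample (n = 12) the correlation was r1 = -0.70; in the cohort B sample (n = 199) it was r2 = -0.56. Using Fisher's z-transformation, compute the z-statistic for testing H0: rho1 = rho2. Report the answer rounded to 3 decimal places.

-0.688

Fisher z-transforms: z1 = atanh(-0.70) = -0.867301, z2 = atanh(-0.56) = -0.632833; difference d = -0.234468
Var(d) = 1/9 + 1/196 = 0.1111111 + 0.0051020 = 0.1162131
z = d/√Var(d) = -0.234468 / √0.1162131 = -0.234468 / 0.340900 = -0.688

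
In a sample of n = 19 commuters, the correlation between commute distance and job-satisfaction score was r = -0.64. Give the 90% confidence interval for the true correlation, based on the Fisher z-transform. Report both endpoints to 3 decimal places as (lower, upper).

Fisher z: z_r = atanh(r) = ½·ln((1+(-0.64))/(1−(-0.64))) = -0.758174
SE(z) = 1/√(n−3) = 1/√16 = 0.250000
90% ⇒ z* = 1.645; margin = 1.645·0.250000 = 0.411250
CI on z-scale: (-1.169424, -0.346924)
Back-transform: tanh(-1.169424) = -0.824087, tanh(-0.346924) = -0.333645

(-0.824, -0.334)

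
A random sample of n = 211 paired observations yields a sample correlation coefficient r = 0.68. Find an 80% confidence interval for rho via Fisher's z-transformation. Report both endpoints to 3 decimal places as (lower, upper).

(0.629, 0.725)

z_r = atanh(0.68) = 0.829114;  SE = 1/√(n−3) = 1/√208 = 0.069338
z-limits: 0.829114 ± 1.282·0.069338 = 0.829114 ± 0.088891 = [0.740223, 0.918005]
ρ-limits: (tanh 0.740223, tanh 0.918005) = (0.629, 0.725)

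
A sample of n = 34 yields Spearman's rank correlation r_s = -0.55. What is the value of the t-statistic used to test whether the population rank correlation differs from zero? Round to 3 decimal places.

t = r_s·√(n−2) / √(1−r_s²) with r_s = -0.55, n = 34
  = -0.55·√32 / √(1 − 0.3025)
  = -0.55·5.656854 / 0.835165
  = -3.111270 / 0.835165 = -3.725

-3.725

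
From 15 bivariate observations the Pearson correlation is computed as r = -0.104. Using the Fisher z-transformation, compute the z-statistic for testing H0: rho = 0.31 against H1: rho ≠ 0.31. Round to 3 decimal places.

-1.472

Fisher z: atanh(-0.104) = -0.104377, atanh(0.31) = 0.320545
z = (z_r − z_0)·√(n−3) = (-0.104377 − 0.320545)·√12 = -0.424922 · 3.464102 = -1.472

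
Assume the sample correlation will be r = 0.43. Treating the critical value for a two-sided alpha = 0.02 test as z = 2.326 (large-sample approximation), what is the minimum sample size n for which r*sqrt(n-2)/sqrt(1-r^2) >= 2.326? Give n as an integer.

r√(n−2)/√(1−r²) ≥ 2.326  ⇔  n−2 ≥ (2.326)²·(1−r²)/r²
(1−r²)/r² = (1−0.1849)/0.1849 = 4.4083
n ≥ 2 + 5.410276·4.4083 = 2 + 23.8501 = 25.8501
⌈25.8501⌉ = 26

26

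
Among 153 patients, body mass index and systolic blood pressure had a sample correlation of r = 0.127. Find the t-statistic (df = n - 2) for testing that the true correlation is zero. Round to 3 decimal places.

1.573

1 − r² = 1 − 0.016129 = 0.983871;  √(1−r²) = 0.991903
√(n−2) = √151 = 12.288206
t = r·√(n−2)/√(1−r²) = 0.127 · 12.288206 / 0.991903 = 1.573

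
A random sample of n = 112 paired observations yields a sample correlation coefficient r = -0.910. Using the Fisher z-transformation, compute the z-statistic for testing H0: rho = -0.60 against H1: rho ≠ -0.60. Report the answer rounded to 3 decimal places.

Fisher z: atanh(-0.910) = -1.527524, atanh(-0.60) = -0.693147
z = (z_r − z_0)·√(n−3) = (-1.527524 − (-0.693147))·√109 = -0.834377 · 10.440307 = -8.711

-8.711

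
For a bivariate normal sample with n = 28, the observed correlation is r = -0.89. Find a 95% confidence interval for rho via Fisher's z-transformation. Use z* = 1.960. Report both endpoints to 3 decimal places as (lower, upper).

(-0.948, -0.774)

z_r = atanh(-0.89) = -1.421926;  SE = 1/√(n−3) = 1/√25 = 0.200000
z-limits: -1.421926 ± 1.960·0.200000 = -1.421926 ± 0.392000 = [-1.813926, -1.029926]
ρ-limits: (tanh -1.813926, tanh -1.029926) = (-0.948, -0.774)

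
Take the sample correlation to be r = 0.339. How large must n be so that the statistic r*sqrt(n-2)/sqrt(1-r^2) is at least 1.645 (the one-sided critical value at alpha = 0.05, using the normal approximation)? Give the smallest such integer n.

r√(n−2)/√(1−r²) ≥ 1.645  ⇔  n−2 ≥ (1.645)²·(1−r²)/r²
(1−r²)/r² = (1−0.114921)/0.114921 = 7.7016
n ≥ 2 + 2.706025·7.7016 = 2 + 20.8407 = 22.8407
⌈22.8407⌉ = 23

23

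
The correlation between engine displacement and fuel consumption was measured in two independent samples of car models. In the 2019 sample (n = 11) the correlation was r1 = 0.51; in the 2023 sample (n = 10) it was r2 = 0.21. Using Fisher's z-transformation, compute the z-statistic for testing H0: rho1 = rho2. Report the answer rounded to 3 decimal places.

Fisher z-transforms: z1 = atanh(0.51) = 0.562730, z2 = atanh(0.21) = 0.213171; difference d = 0.349559
Var(d) = 1/8 + 1/7 = 0.1250000 + 0.1428571 = 0.2678571
z = d/√Var(d) = 0.349559 / √0.2678571 = 0.349559 / 0.517549 = 0.675

0.675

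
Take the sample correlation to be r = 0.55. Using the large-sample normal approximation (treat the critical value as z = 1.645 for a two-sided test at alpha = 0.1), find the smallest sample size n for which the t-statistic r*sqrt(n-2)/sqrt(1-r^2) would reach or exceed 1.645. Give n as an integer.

9

r√(n−2)/√(1−r²) ≥ 1.645  ⇔  n−2 ≥ (1.645)²·(1−r²)/r²
(1−r²)/r² = (1−0.3025)/0.3025 = 2.3058
n ≥ 2 + 2.706025·2.3058 = 2 + 6.2396 = 8.2396
⌈8.2396⌉ = 9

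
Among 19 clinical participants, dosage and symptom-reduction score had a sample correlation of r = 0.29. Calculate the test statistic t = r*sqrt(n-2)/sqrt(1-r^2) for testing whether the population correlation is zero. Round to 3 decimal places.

1.249

t = r·√(n−2) / √(1−r²) with r = 0.29, n = 19
  = 0.29·√17 / √(1 − 0.0841)
  = 0.29·4.123106 / 0.957027
  = 1.195701 / 0.957027 = 1.249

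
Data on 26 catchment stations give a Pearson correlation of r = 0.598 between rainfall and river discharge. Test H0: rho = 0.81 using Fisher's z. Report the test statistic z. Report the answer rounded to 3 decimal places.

-2.096

Fisher z: atanh(0.598) = 0.690028, atanh(0.81) = 1.127029
z = (z_r − z_0)·√(n−3) = (0.690028 − 1.127029)·√23 = -0.437001 · 4.795832 = -2.096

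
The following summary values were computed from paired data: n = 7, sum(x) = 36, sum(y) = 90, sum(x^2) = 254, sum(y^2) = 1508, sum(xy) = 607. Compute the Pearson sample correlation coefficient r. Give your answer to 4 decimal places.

0.9274

S_xy = nΣxy − ΣxΣy = 7·607 − 36·90 = 4249 − 3240 = 1009
S_xx = nΣx² − (Σx)² = 7·254 − 36² = 1778 − 1296 = 482
S_yy = nΣy² − (Σy)² = 7·1508 − 90² = 10556 − 8100 = 2456
r = S_xy / √(S_xx·S_yy) = 1009 / √(482·2456) = 1009 / √1183792 = 1009 / 1088.0221 = 0.9274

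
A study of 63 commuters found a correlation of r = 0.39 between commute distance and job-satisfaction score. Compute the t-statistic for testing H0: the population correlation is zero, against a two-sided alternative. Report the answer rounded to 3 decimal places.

3.308

t = r·√(n−2) / √(1−r²) with r = 0.39, n = 63
  = 0.39·√61 / √(1 − 0.1521)
  = 0.39·7.810250 / 0.920815
  = 3.045997 / 0.920815 = 3.308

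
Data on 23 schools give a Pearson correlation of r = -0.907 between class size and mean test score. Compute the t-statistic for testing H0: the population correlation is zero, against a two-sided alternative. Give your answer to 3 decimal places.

-9.870

1 − r² = 1 − 0.822649 = 0.177351;  √(1−r²) = 0.421131
√(n−2) = √21 = 4.582576
t = r·√(n−2)/√(1−r²) = -0.907 · 4.582576 / 0.421131 = -9.870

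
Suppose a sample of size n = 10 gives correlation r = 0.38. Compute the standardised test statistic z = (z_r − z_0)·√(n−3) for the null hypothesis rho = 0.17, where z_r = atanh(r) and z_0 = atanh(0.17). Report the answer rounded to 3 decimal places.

0.604

z_r = atanh(0.38) = 0.400060,  z_0 = atanh(0.17) = 0.171667
SE = 1/√(n−3) = 1/√7 = 0.377964
z = (z_r − z_0)/SE = (0.400060 − 0.171667) / 0.377964 = 0.228393 / 0.377964 = 0.604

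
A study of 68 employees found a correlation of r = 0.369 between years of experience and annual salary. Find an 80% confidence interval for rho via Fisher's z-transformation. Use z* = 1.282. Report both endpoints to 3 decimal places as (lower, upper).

Fisher z: z_r = atanh(r) = ½·ln((1+0.369)/(1−0.369)) = 0.387265
SE(z) = 1/√(n−3) = 1/√65 = 0.124035
80% ⇒ z* = 1.282; margin = 1.282·0.124035 = 0.159013
CI on z-scale: (0.228252, 0.546278)
Back-transform: tanh(0.228252) = 0.224369, tanh(0.546278) = 0.497725

(0.224, 0.498)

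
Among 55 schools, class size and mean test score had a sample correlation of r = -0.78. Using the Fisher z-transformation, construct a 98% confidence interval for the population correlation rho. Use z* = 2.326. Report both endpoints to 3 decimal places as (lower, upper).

z_r = atanh(-0.78) = -1.045371;  SE = 1/√(n−3) = 1/√52 = 0.138675
z-limits: -1.045371 ± 2.326·0.138675 = -1.045371 ± 0.322558 = [-1.367929, -0.722813]
ρ-limits: (tanh -1.367929, tanh -0.722813) = (-0.878, -0.619)

(-0.878, -0.619)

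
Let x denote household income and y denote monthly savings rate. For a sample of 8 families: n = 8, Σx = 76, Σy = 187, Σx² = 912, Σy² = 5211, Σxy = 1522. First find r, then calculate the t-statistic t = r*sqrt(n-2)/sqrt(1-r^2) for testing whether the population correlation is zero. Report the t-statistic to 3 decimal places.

-2.025

S_xy = nΣxy − ΣxΣy = 8·1522 − 76·187 = 12176 − 14212 = -2036
S_xx = nΣx² − (Σx)² = 8·912 − 76² = 7296 − 5776 = 1520
S_yy = nΣy² − (Σy)² = 8·5211 − 187² = 41688 − 34969 = 6719
r = S_xy / √(S_xx·S_yy) = -2036 / √(1520·6719) = -2036 / √10212880 = -2036 / 3195.7597 = -0.6371
t = r·√(n−2)/√(1−r²) = -0.6371·√6 / √(1−0.405896) = -1.560570 / 0.770781 = -2.025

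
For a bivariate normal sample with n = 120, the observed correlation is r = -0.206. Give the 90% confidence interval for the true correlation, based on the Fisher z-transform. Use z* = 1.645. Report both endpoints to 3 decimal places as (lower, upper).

z_r = atanh(-0.206) = -0.208990;  SE = 1/√(n−3) = 1/√117 = 0.092450
z-limits: -0.208990 ± 1.645·0.092450 = -0.208990 ± 0.152080 = [-0.361070, -0.056910]
ρ-limits: (tanh -0.361070, tanh -0.056910) = (-0.346, -0.057)

(-0.346, -0.057)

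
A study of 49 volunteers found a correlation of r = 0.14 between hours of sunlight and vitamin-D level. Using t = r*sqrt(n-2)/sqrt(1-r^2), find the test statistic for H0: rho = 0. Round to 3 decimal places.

0.969

t = r·√(n−2) / √(1−r²) with r = 0.14, n = 49
  = 0.14·√47 / √(1 − 0.0196)
  = 0.14·6.855655 / 0.990152
  = 0.959792 / 0.990152 = 0.969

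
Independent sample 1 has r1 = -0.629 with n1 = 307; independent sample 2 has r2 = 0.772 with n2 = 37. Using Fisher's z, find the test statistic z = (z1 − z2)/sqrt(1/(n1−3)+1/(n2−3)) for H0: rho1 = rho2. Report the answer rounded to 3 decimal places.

-9.760

Fisher z-transforms: z1 = atanh(-0.629) = -0.739760, z2 = atanh(0.772) = 1.025259; difference d = -1.765019
Var(d) = 1/304 + 1/34 = 0.0032895 + 0.0294118 = 0.0327013
z = d/√Var(d) = -1.765019 / √0.0327013 = -1.765019 / 0.180835 = -9.760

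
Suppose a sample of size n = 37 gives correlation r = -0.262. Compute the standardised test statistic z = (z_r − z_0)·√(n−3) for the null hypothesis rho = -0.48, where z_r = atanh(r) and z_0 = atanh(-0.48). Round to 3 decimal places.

Fisher z: atanh(-0.262) = -0.268255, atanh(-0.48) = -0.522984
z = (z_r − z_0)·√(n−3) = (-0.268255 − (-0.522984))·√34 = 0.254729 · 5.830952 = 1.485

1.485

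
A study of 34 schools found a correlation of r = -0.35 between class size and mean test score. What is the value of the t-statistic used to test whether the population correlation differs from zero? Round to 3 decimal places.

-2.114

t = r·√(n−2) / √(1−r²) with r = -0.35, n = 34
  = -0.35·√32 / √(1 − 0.1225)
  = -0.35·5.656854 / 0.936750
  = -1.979899 / 0.936750 = -2.114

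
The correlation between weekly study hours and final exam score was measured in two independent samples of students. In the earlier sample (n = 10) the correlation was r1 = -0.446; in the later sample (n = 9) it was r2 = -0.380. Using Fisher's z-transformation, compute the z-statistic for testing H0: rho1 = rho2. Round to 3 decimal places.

z1 = atanh(-0.446) = -0.479696,  z2 = atanh(-0.380) = -0.400060
SE = √(1/(n1−3) + 1/(n2−3)) = √(1/7 + 1/6) = √(0.1428571 + 0.1666667) = √0.3095238 = 0.556349
z = (z1 − z2)/SE = (-0.479696 − (-0.400060)) / 0.556349 = -0.079636 / 0.556349 = -0.143

-0.143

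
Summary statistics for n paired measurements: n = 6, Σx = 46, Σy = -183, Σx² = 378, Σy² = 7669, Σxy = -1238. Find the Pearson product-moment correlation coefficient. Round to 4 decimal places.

0.7175

S_xy = nΣxy − ΣxΣy = 6·(-1238) − 46·(-183) = -7428 − (-8418) = 990
S_xx = nΣx² − (Σx)² = 6·378 − 46² = 2268 − 2116 = 152
S_yy = nΣy² − (Σy)² = 6·7669 − (-183)² = 46014 − 33489 = 12525
r = S_xy / √(S_xx·S_yy) = 990 / √(152·12525) = 990 / √1903800 = 990 / 1379.7826 = 0.7175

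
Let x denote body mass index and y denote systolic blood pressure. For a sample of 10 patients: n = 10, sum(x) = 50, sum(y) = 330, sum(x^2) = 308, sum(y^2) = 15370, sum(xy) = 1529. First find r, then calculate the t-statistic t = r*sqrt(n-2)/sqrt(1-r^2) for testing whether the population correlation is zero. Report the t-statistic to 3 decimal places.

-0.691

S_xy = nΣxy − ΣxΣy = 10·1529 − 50·330 = 15290 − 16500 = -1210
S_xx = nΣx² − (Σx)² = 10·308 − 50² = 3080 − 2500 = 580
S_yy = nΣy² − (Σy)² = 10·15370 − 330² = 153700 − 108900 = 44800
r = S_xy / √(S_xx·S_yy) = -1210 / √(580·44800) = -1210 / √25984000 = -1210 / 5097.4503 = -0.2374
t = r·√(n−2)/√(1−r²) = -0.2374·√8 / √(1−0.056359) = -0.671469 / 0.971412 = -0.691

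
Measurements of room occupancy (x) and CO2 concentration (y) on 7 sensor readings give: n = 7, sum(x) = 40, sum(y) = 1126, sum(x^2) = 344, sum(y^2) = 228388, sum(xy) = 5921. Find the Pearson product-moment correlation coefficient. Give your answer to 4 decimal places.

-0.2198

Numerator: nΣxy − (Σx)(Σy) = 7·5921 − (40)(1126) = -3593
Denominator: √[(nΣx²−(Σx)²)(nΣy²−(Σy)²)]
  nΣx²−(Σx)² = 7·344 − 1600 = 808;  nΣy²−(Σy)² = 7·228388 − 1267876 = 330840
  √(808·330840) = √267318720 = 16349.8844
r = -3593 / 16349.8844 = -0.2198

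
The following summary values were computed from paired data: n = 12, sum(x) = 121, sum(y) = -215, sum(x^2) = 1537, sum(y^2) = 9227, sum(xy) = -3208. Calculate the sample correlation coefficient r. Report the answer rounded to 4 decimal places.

Numerator: nΣxy − (Σx)(Σy) = 12·(-3208) − (121)(-215) = -12481
Denominator: √[(nΣx²−(Σx)²)(nΣy²−(Σy)²)]
  nΣx²−(Σx)² = 12·1537 − 14641 = 3803;  nΣy²−(Σy)² = 12·9227 − 46225 = 64499
  √(3803·64499) = √245289697 = 15661.7271
r = -12481 / 15661.7271 = -0.7969

-0.7969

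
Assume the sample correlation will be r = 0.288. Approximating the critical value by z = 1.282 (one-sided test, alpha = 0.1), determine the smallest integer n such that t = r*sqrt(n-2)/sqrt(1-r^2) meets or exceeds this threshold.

r√(n−2)/√(1−r²) ≥ 1.282  ⇔  n−2 ≥ (1.282)²·(1−r²)/r²
(1−r²)/r² = (1−0.082944)/0.082944 = 11.0563
n ≥ 2 + 1.643524·11.0563 = 2 + 18.1713 = 20.1713
⌈20.1713⌉ = 21

21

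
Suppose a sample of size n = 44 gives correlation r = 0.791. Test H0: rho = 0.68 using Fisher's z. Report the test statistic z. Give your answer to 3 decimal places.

1.569

Fisher z: atanh(0.791) = 1.074098, atanh(0.68) = 0.829114
z = (z_r − z_0)·√(n−3) = (1.074098 − 0.829114)·√41 = 0.244984 · 6.403124 = 1.569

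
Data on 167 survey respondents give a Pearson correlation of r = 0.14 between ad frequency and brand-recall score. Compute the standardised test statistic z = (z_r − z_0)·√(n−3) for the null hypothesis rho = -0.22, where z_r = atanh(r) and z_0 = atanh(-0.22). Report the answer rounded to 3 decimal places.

4.669

z_r = atanh(0.14) = 0.140926,  z_0 = atanh(-0.22) = -0.223656
SE = 1/√(n−3) = 1/√164 = 0.078087
z = (z_r − z_0)/SE = (0.140926 − (-0.223656)) / 0.078087 = 0.364582 / 0.078087 = 4.669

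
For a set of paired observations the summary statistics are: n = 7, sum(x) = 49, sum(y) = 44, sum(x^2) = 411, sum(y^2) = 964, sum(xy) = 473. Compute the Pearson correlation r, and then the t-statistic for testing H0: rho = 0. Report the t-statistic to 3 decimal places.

Numerator: nΣxy − (Σx)(Σy) = 7·473 − (49)(44) = 1155
Denominator: √[(nΣx²−(Σx)²)(nΣy²−(Σy)²)]
  nΣx²−(Σx)² = 7·411 − 2401 = 476;  nΣy²−(Σy)² = 7·964 − 1936 = 4812
  √(476·4812) = √2290512 = 1513.4438
r = 1155 / 1513.4438 = 0.7632
t = r·√(n−2)/√(1−r²) = 0.7632·√5 / √(1−0.582474) = 1.706567 / 0.646163 = 2.641

2.641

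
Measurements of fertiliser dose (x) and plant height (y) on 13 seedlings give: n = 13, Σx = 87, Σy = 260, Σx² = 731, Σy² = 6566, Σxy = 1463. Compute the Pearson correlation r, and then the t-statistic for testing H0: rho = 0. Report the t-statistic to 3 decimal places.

S_xy = nΣxy − ΣxΣy = 13·1463 − 87·260 = 19019 − 22620 = -3601
S_xx = nΣx² − (Σx)² = 13·731 − 87² = 9503 − 7569 = 1934
S_yy = nΣy² − (Σy)² = 13·6566 − 260² = 85358 − 67600 = 17758
r = S_xy / √(S_xx·S_yy) = -3601 / √(1934·17758) = -3601 / √34343972 = -3601 / 5860.3730 = -0.6145
t = r·√(n−2)/√(1−r²) = -0.6145·√11 / √(1−0.377610) = -2.038066 / 0.788917 = -2.583

-2.583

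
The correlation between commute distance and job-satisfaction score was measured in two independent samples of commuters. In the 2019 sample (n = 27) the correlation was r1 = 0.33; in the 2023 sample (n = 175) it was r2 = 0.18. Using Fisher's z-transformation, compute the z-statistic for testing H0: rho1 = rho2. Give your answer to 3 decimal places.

0.738

z1 = atanh(0.33) = 0.342828,  z2 = atanh(0.18) = 0.181983
SE = √(1/(n1−3) + 1/(n2−3)) = √(1/24 + 1/172) = √(0.0416667 + 0.0058140) = √0.0474807 = 0.217901
z = (z1 − z2)/SE = (0.342828 − 0.181983) / 0.217901 = 0.160845 / 0.217901 = 0.738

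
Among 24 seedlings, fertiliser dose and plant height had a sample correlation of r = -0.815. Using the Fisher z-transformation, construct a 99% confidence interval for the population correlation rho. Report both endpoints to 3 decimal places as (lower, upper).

z_r = atanh(-0.815) = -1.141742;  SE = 1/√(n−3) = 1/√21 = 0.218218
z-limits: -1.141742 ± 2.576·0.218218 = -1.141742 ± 0.562130 = [-1.703872, -0.579612]
ρ-limits: (tanh -1.703872, tanh -0.579612) = (-0.936, -0.522)

(-0.936, -0.522)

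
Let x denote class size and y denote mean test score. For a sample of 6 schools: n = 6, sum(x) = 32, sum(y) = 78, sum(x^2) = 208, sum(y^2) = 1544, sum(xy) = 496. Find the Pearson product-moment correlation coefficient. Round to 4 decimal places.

S_xy = nΣxy − ΣxΣy = 6·496 − 32·78 = 2976 − 2496 = 480
S_xx = nΣx² − (Σx)² = 6·208 − 32² = 1248 − 1024 = 224
S_yy = nΣy² − (Σy)² = 6·1544 − 78² = 9264 − 6084 = 3180
r = S_xy / √(S_xx·S_yy) = 480 / √(224·3180) = 480 / √712320 = 480 / 843.9905 = 0.5687

0.5687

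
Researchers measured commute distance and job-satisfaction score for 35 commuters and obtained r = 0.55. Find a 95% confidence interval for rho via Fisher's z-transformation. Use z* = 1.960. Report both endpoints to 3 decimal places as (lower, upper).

z_r = atanh(0.55) = 0.618381;  SE = 1/√(n−3) = 1/√32 = 0.176777
z-limits: 0.618381 ± 1.960·0.176777 = 0.618381 ± 0.346483 = [0.271898, 0.964864]
ρ-limits: (tanh 0.271898, tanh 0.964864) = (0.265, 0.746)

(0.265, 0.746)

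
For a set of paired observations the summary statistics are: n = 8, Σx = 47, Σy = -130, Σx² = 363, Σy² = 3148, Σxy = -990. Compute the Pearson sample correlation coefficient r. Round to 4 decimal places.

-0.7543

S_xy = nΣxy − ΣxΣy = 8·(-990) − 47·(-130) = -7920 − (-6110) = -1810
S_xx = nΣx² − (Σx)² = 8·363 − 47² = 2904 − 2209 = 695
S_yy = nΣy² − (Σy)² = 8·3148 − (-130)² = 25184 − 16900 = 8284
r = S_xy / √(S_xx·S_yy) = -1810 / √(695·8284) = -1810 / √5757380 = -1810 / 2399.4541 = -0.7543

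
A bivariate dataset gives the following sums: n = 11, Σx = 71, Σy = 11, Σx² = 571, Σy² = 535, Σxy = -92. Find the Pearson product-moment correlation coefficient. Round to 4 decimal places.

-0.6707

Numerator: nΣxy − (Σx)(Σy) = 11·(-92) − (71)(11) = -1793
Denominator: √[(nΣx²−(Σx)²)(nΣy²−(Σy)²)]
  nΣx²−(Σx)² = 11·571 − 5041 = 1240;  nΣy²−(Σy)² = 11·535 − 121 = 5764
  √(1240·5764) = √7147360 = 2673.4547
r = -1793 / 2673.4547 = -0.6707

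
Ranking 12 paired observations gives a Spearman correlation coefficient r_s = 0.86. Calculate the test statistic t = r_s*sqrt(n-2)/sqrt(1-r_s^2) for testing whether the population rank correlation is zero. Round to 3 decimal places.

5.329

1 − r_s² = 1 − 0.7396 = 0.2604;  √(1−r_s²) = 0.510294
√(n−2) = √10 = 3.162278
t = r_s·√(n−2)/√(1−r_s²) = 0.86 · 3.162278 / 0.510294 = 5.329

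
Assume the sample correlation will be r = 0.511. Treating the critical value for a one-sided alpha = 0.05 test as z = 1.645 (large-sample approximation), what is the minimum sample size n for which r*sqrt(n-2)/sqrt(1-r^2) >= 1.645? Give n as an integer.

Need r·√(n−2)/√(1−r²) ≥ 1.645
√(n−2) ≥ 1.645·√(1−0.261121) / 0.511 = 1.645·0.859581 / 0.511 = 2.7671
n−2 ≥ 7.6568  ⇒  n ≥ 9.6568
Smallest integer n = 10

10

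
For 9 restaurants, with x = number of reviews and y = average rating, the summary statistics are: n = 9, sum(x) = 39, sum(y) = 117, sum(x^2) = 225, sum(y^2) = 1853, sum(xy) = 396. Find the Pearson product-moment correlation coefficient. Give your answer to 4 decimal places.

S_xy = nΣxy − ΣxΣy = 9·396 − 39·117 = 3564 − 4563 = -999
S_xx = nΣx² − (Σx)² = 9·225 − 39² = 2025 − 1521 = 504
S_yy = nΣy² − (Σy)² = 9·1853 − 117² = 16677 − 13689 = 2988
r = S_xy / √(S_xx·S_yy) = -999 / √(504·2988) = -999 / √1505952 = -999 / 1227.1724 = -0.8141

-0.8141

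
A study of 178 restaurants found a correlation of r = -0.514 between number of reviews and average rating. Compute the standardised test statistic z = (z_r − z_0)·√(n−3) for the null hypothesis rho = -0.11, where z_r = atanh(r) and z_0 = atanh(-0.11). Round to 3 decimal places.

z_r = atanh(-0.514) = -0.568151,  z_0 = atanh(-0.11) = -0.110447
SE = 1/√(n−3) = 1/√175 = 0.075593
z = (z_r − z_0)/SE = (-0.568151 − (-0.110447)) / 0.075593 = -0.457704 / 0.075593 = -6.055

-6.055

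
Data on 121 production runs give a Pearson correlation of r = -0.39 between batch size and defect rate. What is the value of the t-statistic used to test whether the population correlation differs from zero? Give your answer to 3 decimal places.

1 − r² = 1 − 0.1521 = 0.8479;  √(1−r²) = 0.920815
√(n−2) = √119 = 10.908712
t = r·√(n−2)/√(1−r²) = -0.39 · 10.908712 / 0.920815 = -4.620

-4.620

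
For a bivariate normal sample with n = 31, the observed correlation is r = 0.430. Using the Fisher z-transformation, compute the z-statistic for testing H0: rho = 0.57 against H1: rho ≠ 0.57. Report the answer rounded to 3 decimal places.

z_r = atanh(0.430) = 0.459897,  z_0 = atanh(0.57) = 0.647523
SE = 1/√(n−3) = 1/√28 = 0.188982
z = (z_r − z_0)/SE = (0.459897 − 0.647523) / 0.188982 = -0.187626 / 0.188982 = -0.993

-0.993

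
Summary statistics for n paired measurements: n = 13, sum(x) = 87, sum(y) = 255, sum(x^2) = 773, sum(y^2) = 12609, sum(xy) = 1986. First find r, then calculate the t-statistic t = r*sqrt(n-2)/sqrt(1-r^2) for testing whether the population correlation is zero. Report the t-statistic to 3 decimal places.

S_xy = nΣxy − ΣxΣy = 13·1986 − 87·255 = 25818 − 22185 = 3633
S_xx = nΣx² − (Σx)² = 13·773 − 87² = 10049 − 7569 = 2480
S_yy = nΣy² − (Σy)² = 13·12609 − 255² = 163917 − 65025 = 98892
r = S_xy / √(S_xx·S_yy) = 3633 / √(2480·98892) = 3633 / √245252160 = 3633 / 15660.5287 = 0.2320
t = r·√(n−2)/√(1−r²) = 0.2320·√11 / √(1−0.053824) = 0.769457 / 0.972716 = 0.791

0.791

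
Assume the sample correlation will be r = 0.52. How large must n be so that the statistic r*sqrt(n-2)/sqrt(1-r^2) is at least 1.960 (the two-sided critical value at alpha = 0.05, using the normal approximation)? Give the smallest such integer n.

13

Need r·√(n−2)/√(1−r²) ≥ 1.960
√(n−2) ≥ 1.960·√(1−0.2704) / 0.52 = 1.960·0.854166 / 0.52 = 3.2195
n−2 ≥ 10.3652  ⇒  n ≥ 12.3652
Smallest integer n = 13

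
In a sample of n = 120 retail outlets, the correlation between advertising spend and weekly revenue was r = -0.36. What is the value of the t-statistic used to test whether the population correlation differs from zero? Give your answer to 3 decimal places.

-4.192

t = r·√(n−2) / √(1−r²) with r = -0.36, n = 120
  = -0.36·√118 / √(1 − 0.1296)
  = -0.36·10.862780 / 0.932952
  = -3.910601 / 0.932952 = -4.192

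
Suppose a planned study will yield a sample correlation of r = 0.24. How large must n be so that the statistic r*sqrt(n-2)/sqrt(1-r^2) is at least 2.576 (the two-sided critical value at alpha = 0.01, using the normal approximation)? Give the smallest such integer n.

r√(n−2)/√(1−r²) ≥ 2.576  ⇔  n−2 ≥ (2.576)²·(1−r²)/r²
(1−r²)/r² = (1−0.0576)/0.0576 = 16.3611
n ≥ 2 + 6.635776·16.3611 = 2 + 108.5686 = 110.5686
⌈110.5686⌉ = 111

111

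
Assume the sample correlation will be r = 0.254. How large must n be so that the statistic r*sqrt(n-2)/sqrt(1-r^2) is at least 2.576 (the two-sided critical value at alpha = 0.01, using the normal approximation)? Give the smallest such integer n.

r√(n−2)/√(1−r²) ≥ 2.576  ⇔  n−2 ≥ (2.576)²·(1−r²)/r²
(1−r²)/r² = (1−0.064516)/0.064516 = 14.5000
n ≥ 2 + 6.635776·14.5000 = 2 + 96.2188 = 98.2188
⌈98.2188⌉ = 99

99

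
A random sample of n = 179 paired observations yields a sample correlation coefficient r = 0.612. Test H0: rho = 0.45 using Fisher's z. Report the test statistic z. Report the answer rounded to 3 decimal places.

Fisher z: atanh(0.612) = 0.712113, atanh(0.45) = 0.484700
z = (z_r − z_0)·√(n−3) = (0.712113 − 0.484700)·√176 = 0.227413 · 13.266499 = 3.017

3.017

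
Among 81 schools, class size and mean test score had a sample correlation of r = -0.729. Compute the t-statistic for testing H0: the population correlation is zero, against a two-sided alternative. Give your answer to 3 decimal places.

t = r·√(n−2) / √(1−r²) with r = -0.729, n = 81
  = -0.729·√79 / √(1 − 0.531441)
  = -0.729·8.888194 / 0.684514
  = -6.479493 / 0.684514 = -9.466

-9.466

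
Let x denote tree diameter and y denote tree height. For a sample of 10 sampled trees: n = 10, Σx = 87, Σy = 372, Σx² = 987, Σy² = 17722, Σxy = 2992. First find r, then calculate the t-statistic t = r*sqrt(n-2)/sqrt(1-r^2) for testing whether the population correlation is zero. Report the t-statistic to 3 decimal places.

S_xy = nΣxy − ΣxΣy = 10·2992 − 87·372 = 29920 − 32364 = -2444
S_xx = nΣx² − (Σx)² = 10·987 − 87² = 9870 − 7569 = 2301
S_yy = nΣy² − (Σy)² = 10·17722 − 372² = 177220 − 138384 = 38836
r = S_xy / √(S_xx·S_yy) = -2444 / √(2301·38836) = -2444 / √89361636 = -2444 / 9453.1284 = -0.2585
t = r·√(n−2)/√(1−r²) = -0.2585·√8 / √(1−0.066822) = -0.731148 / 0.966011 = -0.757

-0.757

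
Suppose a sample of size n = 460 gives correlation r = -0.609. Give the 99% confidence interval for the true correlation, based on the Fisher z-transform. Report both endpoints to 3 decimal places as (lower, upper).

z_r = atanh(-0.609) = -0.707330;  SE = 1/√(n−3) = 1/√457 = 0.046778
z-limits: -0.707330 ± 2.576·0.046778 = -0.707330 ± 0.120500 = [-0.827830, -0.586830]
ρ-limits: (tanh -0.827830, tanh -0.586830) = (-0.679, -0.528)

(-0.679, -0.528)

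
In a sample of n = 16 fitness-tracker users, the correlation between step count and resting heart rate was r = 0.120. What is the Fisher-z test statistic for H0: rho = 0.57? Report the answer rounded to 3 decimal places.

-1.900

z_r = atanh(0.120) = 0.120581,  z_0 = atanh(0.57) = 0.647523
SE = 1/√(n−3) = 1/√13 = 0.277350
z = (z_r − z_0)/SE = (0.120581 − 0.647523) / 0.277350 = -0.526942 / 0.277350 = -1.900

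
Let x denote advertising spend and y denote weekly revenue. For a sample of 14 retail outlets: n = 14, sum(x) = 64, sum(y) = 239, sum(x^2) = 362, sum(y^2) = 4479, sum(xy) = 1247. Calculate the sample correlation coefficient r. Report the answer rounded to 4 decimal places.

Numerator: nΣxy − (Σx)(Σy) = 14·1247 − (64)(239) = 2162
Denominator: √[(nΣx²−(Σx)²)(nΣy²−(Σy)²)]
  nΣx²−(Σx)² = 14·362 − 4096 = 972;  nΣy²−(Σy)² = 14·4479 − 57121 = 5585
  √(972·5585) = √5428620 = 2329.9399
r = 2162 / 2329.9399 = 0.9279

0.9279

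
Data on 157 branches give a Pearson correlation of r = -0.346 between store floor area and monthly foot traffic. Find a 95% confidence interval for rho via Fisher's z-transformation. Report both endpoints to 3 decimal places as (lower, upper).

(-0.477, -0.200)

z_r = atanh(-0.346) = -0.360893;  SE = 1/√(n−3) = 1/√154 = 0.080582
z-limits: -0.360893 ± 1.960·0.080582 = -0.360893 ± 0.157941 = [-0.518834, -0.202952]
ρ-limits: (tanh -0.518834, tanh -0.202952) = (-0.477, -0.200)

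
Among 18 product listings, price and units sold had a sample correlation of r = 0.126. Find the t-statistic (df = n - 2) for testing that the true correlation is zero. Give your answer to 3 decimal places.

0.508

1 − r² = 1 − 0.015876 = 0.984124;  √(1−r²) = 0.992030
√(n−2) = √16 = 4.000000
t = r·√(n−2)/√(1−r²) = 0.126 · 4.000000 / 0.992030 = 0.508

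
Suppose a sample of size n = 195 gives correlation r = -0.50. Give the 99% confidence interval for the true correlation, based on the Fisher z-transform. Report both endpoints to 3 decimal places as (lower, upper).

(-0.626, -0.348)

Fisher z: z_r = atanh(r) = ½·ln((1+(-0.50))/(1−(-0.50))) = -0.549306
SE(z) = 1/√(n−3) = 1/√192 = 0.072169
99% ⇒ z* = 2.576; margin = 2.576·0.072169 = 0.185907
CI on z-scale: (-0.735213, -0.363399)
Back-transform: tanh(-0.735213) = -0.626244, tanh(-0.363399) = -0.348204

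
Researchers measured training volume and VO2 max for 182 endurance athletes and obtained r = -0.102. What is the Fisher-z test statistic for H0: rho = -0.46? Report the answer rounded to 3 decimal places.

5.284

Fisher z: atanh(-0.102) = -0.102356, atanh(-0.46) = -0.497311
z = (z_r − z_0)·√(n−3) = (-0.102356 − (-0.497311))·√179 = 0.394955 · 13.379088 = 5.284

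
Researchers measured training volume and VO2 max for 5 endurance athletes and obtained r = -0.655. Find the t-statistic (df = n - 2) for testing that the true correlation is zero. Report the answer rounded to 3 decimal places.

-1.501

t = r·√(n−2) / √(1−r²) with r = -0.655, n = 5
  = -0.655·√3 / √(1 − 0.429025)
  = -0.655·1.732051 / 0.755629
  = -1.134493 / 0.755629 = -1.501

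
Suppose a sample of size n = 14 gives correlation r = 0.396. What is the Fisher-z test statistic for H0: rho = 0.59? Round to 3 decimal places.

-0.858

z_r = atanh(0.396) = 0.418896,  z_0 = atanh(0.59) = 0.677666
SE = 1/√(n−3) = 1/√11 = 0.301511
z = (z_r − z_0)/SE = (0.418896 − 0.677666) / 0.301511 = -0.258770 / 0.301511 = -0.858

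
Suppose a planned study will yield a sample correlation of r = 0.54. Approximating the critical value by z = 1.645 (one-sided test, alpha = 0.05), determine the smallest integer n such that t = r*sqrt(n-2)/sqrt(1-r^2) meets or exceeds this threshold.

9

Need r·√(n−2)/√(1−r²) ≥ 1.645
√(n−2) ≥ 1.645·√(1−0.2916) / 0.54 = 1.645·0.841665 / 0.54 = 2.5640
n−2 ≥ 6.5741  ⇒  n ≥ 8.5741
Smallest integer n = 9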